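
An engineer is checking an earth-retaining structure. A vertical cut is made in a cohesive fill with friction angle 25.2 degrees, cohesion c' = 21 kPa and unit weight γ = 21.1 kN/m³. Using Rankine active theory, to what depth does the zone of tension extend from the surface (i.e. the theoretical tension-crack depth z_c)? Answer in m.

3.14 m

K_a = tan²(45° − 25.2°/2) = 0.4027; √K_a = 0.6346.
The active pressure is zero where K_a γ z = 2c√K_a, so z_c = 2c/(γ√K_a) = 2×21/(21.1×0.6346) = 3.137 m.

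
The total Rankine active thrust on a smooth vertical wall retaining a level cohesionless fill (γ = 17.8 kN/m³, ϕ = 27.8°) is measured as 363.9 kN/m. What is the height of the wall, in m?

K_a = 0.3639. P_a = ½ K_a γ H² ⇒ H = √(2P_a/(K_a γ)).
H = √(2×363.9/(0.3639×17.8)) = 10.60 m.

10.6 m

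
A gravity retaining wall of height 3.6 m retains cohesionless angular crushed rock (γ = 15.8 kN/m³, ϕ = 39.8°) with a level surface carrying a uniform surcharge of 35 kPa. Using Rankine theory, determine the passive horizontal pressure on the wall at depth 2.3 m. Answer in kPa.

325 kPa

K_p = (1 + sin φ)/(1 − sin φ) = 4.557.
σ_v = γz + q = 15.8 × 2.3 + 35 = 71.34 kPa.
σ_h = K_p σ_v = 4.557 × 71.34 = 325.1 kPa.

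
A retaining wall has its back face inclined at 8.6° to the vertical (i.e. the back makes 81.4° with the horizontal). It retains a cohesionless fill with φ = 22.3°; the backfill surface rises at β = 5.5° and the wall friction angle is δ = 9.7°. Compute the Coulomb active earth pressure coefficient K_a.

0.517

K_a = sin²(α+φ) / [sin²α · sin(α−δ) · (1 + √{sin(φ+δ)sin(φ−β) / (sin(α−δ)sin(α+β))})²].
With α = 81.4°, φ = 22.3°, δ = 9.7°, β = 5.5°: K_a = 0.5174.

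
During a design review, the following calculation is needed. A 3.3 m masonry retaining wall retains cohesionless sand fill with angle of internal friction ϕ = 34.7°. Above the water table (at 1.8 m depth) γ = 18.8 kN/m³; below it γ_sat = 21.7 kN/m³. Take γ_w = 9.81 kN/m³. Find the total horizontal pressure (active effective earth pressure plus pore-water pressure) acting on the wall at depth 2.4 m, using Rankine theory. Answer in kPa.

K_a = (1 − sin φ)/(1 + sin φ) = 0.2745.
γ' = 21.7 − 9.81 = 11.89 kN/m³.
Effective vertical stress at 2.4 m: σ'_v = 18.8×1.8 + 11.89×0.600 = 40.97 kPa.
σ'_h = K_a σ'_v = 0.2745 × 40.97 = 11.25 kPa; u = γ_w × 0.600 = 5.886 kPa.
Total σ_h = 11.25 + 5.886 = 17.13 kPa.

17.1 kPa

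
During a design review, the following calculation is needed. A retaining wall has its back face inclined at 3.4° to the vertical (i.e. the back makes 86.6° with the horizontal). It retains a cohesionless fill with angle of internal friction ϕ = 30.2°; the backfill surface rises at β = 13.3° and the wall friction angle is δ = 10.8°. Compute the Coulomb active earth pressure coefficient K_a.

K_a = sin²(α+φ) / [sin²α · sin(α−δ) · (1 + √{sin(φ+δ)sin(φ−β) / (sin(α−δ)sin(α+β))})²].
With α = 86.6°, φ = 30.2°, δ = 10.8°, β = 13.3°: K_a = 0.3940.

0.394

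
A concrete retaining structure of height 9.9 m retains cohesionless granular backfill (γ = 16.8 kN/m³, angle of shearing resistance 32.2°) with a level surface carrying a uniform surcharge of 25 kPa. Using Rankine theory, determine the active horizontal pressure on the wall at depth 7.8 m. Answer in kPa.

K_a = (1 − sin φ)/(1 + sin φ) = 0.3047.
σ_v = γz + q = 16.8 × 7.8 + 25 = 156.0 kPa.
σ_h = K_a σ_v = 0.3047 × 156.0 = 47.55 kPa.

47.6 kPa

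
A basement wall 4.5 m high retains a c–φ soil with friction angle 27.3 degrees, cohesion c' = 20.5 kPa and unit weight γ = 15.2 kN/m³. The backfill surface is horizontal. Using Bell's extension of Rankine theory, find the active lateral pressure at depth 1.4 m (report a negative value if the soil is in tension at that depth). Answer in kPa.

-17.1 kPa

K_a = (1 − sin φ)/(1 + sin φ) = 0.3711.
σ_a = K_a γ z − 2c√K_a = 0.3711×15.2×1.4 − 2×20.5×0.6092 = -17.08 kPa.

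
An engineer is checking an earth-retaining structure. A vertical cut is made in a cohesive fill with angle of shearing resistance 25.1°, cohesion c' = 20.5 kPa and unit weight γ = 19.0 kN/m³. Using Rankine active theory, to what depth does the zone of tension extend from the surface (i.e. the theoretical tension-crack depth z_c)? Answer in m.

3.39 m

K_a = tan²(45° − 25.1°/2) = 0.4043; √K_a = 0.6358.
The active pressure is zero where K_a γ z = 2c√K_a, so z_c = 2c/(γ√K_a) = 2×20.5/(19.0×0.6358) = 3.394 m.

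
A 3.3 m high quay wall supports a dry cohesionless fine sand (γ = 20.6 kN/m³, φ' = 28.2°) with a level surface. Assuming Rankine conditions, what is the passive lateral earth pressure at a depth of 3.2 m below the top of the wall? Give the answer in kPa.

184 kPa

K_p = (1 + sin φ)/(1 − sin φ) = 2.792.
σ_h = K_p γ z = 2.792 × 20.6 × 3.2 = 184.0 kPa.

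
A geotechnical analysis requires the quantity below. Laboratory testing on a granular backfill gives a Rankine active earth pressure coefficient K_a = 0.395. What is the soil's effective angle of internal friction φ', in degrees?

25.7°

K_a = tan²(45° − φ/2) ⇒ 45° − φ/2 = arctan(√0.395) = 32.15°.
φ = 2(45° − 32.15°) = 25.70°.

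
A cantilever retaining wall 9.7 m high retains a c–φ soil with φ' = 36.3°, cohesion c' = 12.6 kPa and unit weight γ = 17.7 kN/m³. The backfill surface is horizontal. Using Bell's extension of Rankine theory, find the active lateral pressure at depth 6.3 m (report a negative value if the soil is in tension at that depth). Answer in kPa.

K_a = (1 − sin φ)/(1 + sin φ) = 0.2563.
σ_a = K_a γ z − 2c√K_a = 0.2563×17.7×6.3 − 2×12.6×0.5062 = 15.82 kPa.

15.8 kPa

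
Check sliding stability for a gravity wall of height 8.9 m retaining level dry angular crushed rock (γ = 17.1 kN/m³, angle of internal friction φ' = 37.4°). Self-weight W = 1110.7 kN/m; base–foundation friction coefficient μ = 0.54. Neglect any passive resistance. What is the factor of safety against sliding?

3.63

K_a = tan²(45° − 37.4°/2) = 0.2443.
P_a = ½K_aγH² = 0.5×0.2443×17.1×8.9² = 165.4 kN/m, acting at H/3 = 2.967 m above the base.
FS_sliding = μW / P_a = 0.54×1110.7 / 165.4 = 3.626.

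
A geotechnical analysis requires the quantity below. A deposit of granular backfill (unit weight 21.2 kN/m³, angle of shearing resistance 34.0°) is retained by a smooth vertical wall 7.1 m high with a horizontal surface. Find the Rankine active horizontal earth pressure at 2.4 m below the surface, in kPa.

K_a = (1 − sin φ)/(1 + sin φ) = 0.2827.
σ_h = K_a γ z = 0.2827 × 21.2 × 2.4 = 14.38 kPa.

14.4 kPa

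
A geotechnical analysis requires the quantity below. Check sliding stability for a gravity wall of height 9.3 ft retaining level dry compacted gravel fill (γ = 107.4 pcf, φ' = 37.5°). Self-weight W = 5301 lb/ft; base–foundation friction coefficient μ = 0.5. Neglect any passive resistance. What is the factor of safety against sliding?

2.35

K_a = tan²(45° − 37.5°/2) = 0.2432.
P_a = ½K_aγH² = 0.5×0.2432×107.4×9.3² = 1130 lb/ft, acting at H/3 = 3.100 ft above the base.
FS_sliding = μW / P_a = 0.5×5301 / 1130 = 2.347.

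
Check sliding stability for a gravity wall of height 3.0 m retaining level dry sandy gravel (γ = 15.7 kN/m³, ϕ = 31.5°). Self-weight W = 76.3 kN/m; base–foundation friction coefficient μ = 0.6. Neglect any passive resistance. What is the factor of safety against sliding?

K_a = tan²(45° − 31.5°/2) = 0.3136.
P_a = ½K_aγH² = 0.5×0.3136×15.7×3.0² = 22.16 kN/m, acting at H/3 = 1.000 m above the base.
FS_sliding = μW / P_a = 0.6×76.3 / 22.16 = 2.066.

2.07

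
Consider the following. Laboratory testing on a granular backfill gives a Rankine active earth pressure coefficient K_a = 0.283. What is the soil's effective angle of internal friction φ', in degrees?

K_a = tan²(45° − φ/2) ⇒ 45° − φ/2 = arctan(√0.283) = 28.01°.
φ = 2(45° − 28.01°) = 33.98°.

34.0°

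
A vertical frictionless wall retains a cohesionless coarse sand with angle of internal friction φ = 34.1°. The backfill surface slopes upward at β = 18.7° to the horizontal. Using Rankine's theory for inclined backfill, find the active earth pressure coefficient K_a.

0.328

K_a = cos β · (cos β − √(cos²β − cos²φ)) / (cos β + √(cos²β − cos²φ)).
cos β = 0.9472, cos φ = 0.8281, √(cos²β − cos²φ) = 0.4599.
K_a = 0.9472 × (0.9472 − 0.4599)/(0.9472 + 0.4599) = 0.3280.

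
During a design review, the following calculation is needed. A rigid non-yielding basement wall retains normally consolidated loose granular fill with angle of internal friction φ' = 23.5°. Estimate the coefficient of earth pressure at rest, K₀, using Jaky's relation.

K₀ = 1 − sin φ' = 1 − sin 23.5° = 0.6013.

0.601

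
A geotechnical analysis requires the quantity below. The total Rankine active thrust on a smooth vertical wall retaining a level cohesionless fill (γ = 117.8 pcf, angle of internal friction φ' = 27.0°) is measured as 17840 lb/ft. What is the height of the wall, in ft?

K_a = 0.3755. P_a = ½ K_a γ H² ⇒ H = √(2P_a/(K_a γ)).
H = √(2×17840/(0.3755×117.8)) = 28.40 ft.

28.4 ft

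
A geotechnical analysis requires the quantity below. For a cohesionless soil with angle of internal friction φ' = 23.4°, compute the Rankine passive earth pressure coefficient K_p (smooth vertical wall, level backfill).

2.32

K_p = (1 + sin φ)/(1 − sin φ) = tan²(45° + 23.4°/2) = 2.318.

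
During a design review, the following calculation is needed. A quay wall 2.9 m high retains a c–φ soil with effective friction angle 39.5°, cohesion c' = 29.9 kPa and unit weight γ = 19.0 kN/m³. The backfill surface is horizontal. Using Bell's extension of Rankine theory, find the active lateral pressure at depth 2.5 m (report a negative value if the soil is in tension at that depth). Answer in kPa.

-17.6 kPa

K_a = (1 − sin φ)/(1 + sin φ) = 0.2224.
σ_a = K_a γ z − 2c√K_a = 0.2224×19.0×2.5 − 2×29.9×0.4716 = -17.64 kPa.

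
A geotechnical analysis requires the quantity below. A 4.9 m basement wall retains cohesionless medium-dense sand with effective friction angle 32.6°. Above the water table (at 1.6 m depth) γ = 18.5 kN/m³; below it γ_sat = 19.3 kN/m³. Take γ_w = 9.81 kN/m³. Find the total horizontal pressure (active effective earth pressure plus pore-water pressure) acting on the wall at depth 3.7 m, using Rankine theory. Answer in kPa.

K_a = (1 − sin φ)/(1 + sin φ) = 0.2997.
γ' = 19.3 − 9.81 = 9.490 kN/m³.
Effective vertical stress at 3.7 m: σ'_v = 18.5×1.6 + 9.490×2.10 = 49.53 kPa.
σ'_h = K_a σ'_v = 0.2997 × 49.53 = 14.85 kPa; u = γ_w × 2.10 = 20.60 kPa.
Total σ_h = 14.85 + 20.60 = 35.45 kPa.

35.4 kPa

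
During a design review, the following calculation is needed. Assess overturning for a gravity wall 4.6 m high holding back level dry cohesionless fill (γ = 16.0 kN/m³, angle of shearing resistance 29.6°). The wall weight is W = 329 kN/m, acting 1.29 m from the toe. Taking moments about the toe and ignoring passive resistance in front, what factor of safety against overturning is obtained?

K_a = tan²(45° − 29.6°/2) = 0.3387.
P_a = ½K_aγH² = 0.5×0.3387×16.0×4.6² = 57.34 kN/m, acting at H/3 = 1.533 m above the base.
Overturning moment M_o = P_a × H/3 = 57.34 × 1.533 = 87.92.
Resisting moment M_r = W × 1.29 = 329 × 1.29 = 424.4.
FS_overturning = M_r/M_o = 424.4/87.92 = 4.827.

4.83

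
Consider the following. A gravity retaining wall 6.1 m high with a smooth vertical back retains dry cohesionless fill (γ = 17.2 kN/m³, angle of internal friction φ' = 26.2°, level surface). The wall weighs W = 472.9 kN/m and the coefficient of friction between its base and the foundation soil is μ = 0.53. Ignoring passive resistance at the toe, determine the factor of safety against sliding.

K_a = tan²(45° − 26.2°/2) = 0.3874.
P_a = ½K_aγH² = 0.5×0.3874×17.2×6.1² = 124.0 kN/m, acting at H/3 = 2.033 m above the base.
FS_sliding = μW / P_a = 0.53×472.9 / 124.0 = 2.022.

2.02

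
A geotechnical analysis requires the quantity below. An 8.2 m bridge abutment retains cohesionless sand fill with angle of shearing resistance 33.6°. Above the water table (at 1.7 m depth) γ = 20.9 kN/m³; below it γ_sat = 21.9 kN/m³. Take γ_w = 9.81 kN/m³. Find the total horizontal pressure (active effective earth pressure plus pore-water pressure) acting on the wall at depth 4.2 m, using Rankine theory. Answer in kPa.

43.4 kPa

K_a = (1 − sin φ)/(1 + sin φ) = 0.2875.
γ' = 21.9 − 9.81 = 12.09 kN/m³.
Effective vertical stress at 4.2 m: σ'_v = 20.9×1.7 + 12.09×2.50 = 65.75 kPa.
σ'_h = K_a σ'_v = 0.2875 × 65.75 = 18.90 kPa; u = γ_w × 2.50 = 24.53 kPa.
Total σ_h = 18.90 + 24.53 = 43.43 kPa.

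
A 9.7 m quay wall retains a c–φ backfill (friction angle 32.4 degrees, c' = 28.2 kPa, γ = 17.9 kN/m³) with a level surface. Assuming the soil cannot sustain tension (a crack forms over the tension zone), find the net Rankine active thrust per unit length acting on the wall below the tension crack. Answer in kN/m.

42.6 kN/m

K_a = 0.3022; √K_a = 0.5498.
Tension-crack depth z_c = 2c/(γ√K_a) = 2×28.2/(17.9×0.5498) = 5.731 m.
σ_a at base = K_a γ H − 2c√K_a = 0.3022×17.9×9.7 − 2×28.2×0.5498 = 21.47 kPa.
P_a = ½ × 21.47 × (H − z_c) = 0.5×21.47×3.969 = 42.60 kN/m.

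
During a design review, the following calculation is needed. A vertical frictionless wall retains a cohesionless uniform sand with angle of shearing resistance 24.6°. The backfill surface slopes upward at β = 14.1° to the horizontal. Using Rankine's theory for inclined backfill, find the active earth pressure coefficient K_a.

0.469

K_a = cos β · (cos β − √(cos²β − cos²φ)) / (cos β + √(cos²β − cos²φ)).
cos β = 0.9699, cos φ = 0.9092, √(cos²β − cos²φ) = 0.3376.
K_a = 0.9699 × (0.9699 − 0.3376)/(0.9699 + 0.3376) = 0.4691.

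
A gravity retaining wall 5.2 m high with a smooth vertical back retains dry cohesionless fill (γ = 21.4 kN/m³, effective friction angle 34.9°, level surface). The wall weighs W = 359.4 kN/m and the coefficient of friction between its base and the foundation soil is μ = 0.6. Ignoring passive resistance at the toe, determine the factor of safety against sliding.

K_a = tan²(45° − 34.9°/2) = 0.2721.
P_a = ½K_aγH² = 0.5×0.2721×21.4×5.2² = 78.74 kN/m, acting at H/3 = 1.733 m above the base.
FS_sliding = μW / P_a = 0.6×359.4 / 78.74 = 2.739.

2.74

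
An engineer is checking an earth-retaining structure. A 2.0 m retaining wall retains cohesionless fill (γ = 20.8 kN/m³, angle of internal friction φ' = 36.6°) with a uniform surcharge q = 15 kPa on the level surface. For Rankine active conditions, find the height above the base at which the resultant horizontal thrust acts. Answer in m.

K_a = 0.2530.
Triangular part P₁ = ½K_aγH² = 10.52 at H/3 = 0.6667 m; rectangular part P₂ = K_a q H = 7.589 at H/2 = 1.000 m.
ȳ = (P₁·0.6667 + P₂·1.000)/(P₁+P₂) = 0.8063 m.

0.806 m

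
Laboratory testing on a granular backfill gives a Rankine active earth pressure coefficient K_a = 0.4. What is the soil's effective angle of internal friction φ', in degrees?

25.4°

K_a = tan²(45° − φ/2) ⇒ 45° − φ/2 = arctan(√0.4) = 32.31°.
φ = 2(45° − 32.31°) = 25.38°.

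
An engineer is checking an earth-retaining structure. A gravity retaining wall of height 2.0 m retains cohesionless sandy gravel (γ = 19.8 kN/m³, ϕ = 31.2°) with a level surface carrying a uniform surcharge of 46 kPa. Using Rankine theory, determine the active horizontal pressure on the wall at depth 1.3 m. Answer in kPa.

K_a = (1 − sin φ)/(1 + sin φ) = 0.3175.
σ_v = γz + q = 19.8 × 1.3 + 46 = 71.74 kPa.
σ_h = K_a σ_v = 0.3175 × 71.74 = 22.78 kPa.

22.8 kPa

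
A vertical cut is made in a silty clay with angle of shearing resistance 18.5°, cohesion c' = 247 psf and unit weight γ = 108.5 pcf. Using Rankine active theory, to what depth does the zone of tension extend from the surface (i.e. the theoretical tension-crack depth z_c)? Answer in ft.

6.32 ft

K_a = tan²(45° − 18.5°/2) = 0.5183; √K_a = 0.7199.
The active pressure is zero where K_a γ z = 2c√K_a, so z_c = 2c/(γ√K_a) = 2×247/(108.5×0.7199) = 6.325 ft.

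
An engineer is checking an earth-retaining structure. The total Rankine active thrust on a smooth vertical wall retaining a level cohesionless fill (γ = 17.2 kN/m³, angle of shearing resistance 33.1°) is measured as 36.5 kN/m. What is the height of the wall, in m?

K_a = 0.2936. P_a = ½ K_a γ H² ⇒ H = √(2P_a/(K_a γ)).
H = √(2×36.5/(0.2936×17.2)) = 3.802 m.

3.80 m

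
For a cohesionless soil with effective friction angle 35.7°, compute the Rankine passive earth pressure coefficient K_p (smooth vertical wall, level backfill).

K_p = (1 + sin φ)/(1 − sin φ) = tan²(45° + 35.7°/2) = 3.802.

3.80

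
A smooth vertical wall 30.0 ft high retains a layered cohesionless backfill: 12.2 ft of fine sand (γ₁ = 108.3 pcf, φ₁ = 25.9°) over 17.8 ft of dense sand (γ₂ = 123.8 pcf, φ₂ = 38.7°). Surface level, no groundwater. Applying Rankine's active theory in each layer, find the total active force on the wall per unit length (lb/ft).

K_a1 = tan²(45°−25.9°/2) = 0.3920; K_a2 = tan²(45°−38.7°/2) = 0.2306.
Layer 1: σ at base = K_a1 γ₁ h₁ = 517.9 psf; P₁ = ½×517.9×12.2 = 3159.
Layer 2: σ_v at top = γ₁h₁ = 1321; σ_h top = K_a2×1321 = 304.7; σ_h base = K_a2×(1321+123.8×17.8) = 812.8.
P₂ = ½(304.7+812.8)×17.8 = 9945. Total P_a = 3159+9945 = 13100 lb/ft.

13100 lb/ft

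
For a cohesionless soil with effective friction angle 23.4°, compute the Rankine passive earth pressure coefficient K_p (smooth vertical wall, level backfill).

K_p = (1 + sin φ)/(1 − sin φ) = tan²(45° + 23.4°/2) = 2.318.

2.32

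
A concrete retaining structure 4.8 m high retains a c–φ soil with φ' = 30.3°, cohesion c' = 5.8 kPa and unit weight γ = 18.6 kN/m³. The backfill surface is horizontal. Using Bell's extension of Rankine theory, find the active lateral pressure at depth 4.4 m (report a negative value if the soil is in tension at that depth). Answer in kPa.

K_a = (1 − sin φ)/(1 + sin φ) = 0.3293.
σ_a = K_a γ z − 2c√K_a = 0.3293×18.6×4.4 − 2×5.8×0.5739 = 20.29 kPa.

20.3 kPa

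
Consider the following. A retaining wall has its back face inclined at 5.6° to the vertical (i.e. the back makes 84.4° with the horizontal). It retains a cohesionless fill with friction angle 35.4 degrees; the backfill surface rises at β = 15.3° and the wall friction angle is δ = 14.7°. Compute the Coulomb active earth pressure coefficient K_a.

K_a = sin²(α+φ) / [sin²α · sin(α−δ) · (1 + √{sin(φ+δ)sin(φ−β) / (sin(α−δ)sin(α+β))})²].
With α = 84.4°, φ = 35.4°, δ = 14.7°, β = 15.3°: K_a = 0.3445.

0.344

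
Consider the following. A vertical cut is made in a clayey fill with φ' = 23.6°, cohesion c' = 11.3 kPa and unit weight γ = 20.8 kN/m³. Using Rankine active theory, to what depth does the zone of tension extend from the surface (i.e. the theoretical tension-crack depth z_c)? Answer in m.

1.66 m

K_a = tan²(45° − 23.6°/2) = 0.4282; √K_a = 0.6544.
The active pressure is zero where K_a γ z = 2c√K_a, so z_c = 2c/(γ√K_a) = 2×11.3/(20.8×0.6544) = 1.660 m.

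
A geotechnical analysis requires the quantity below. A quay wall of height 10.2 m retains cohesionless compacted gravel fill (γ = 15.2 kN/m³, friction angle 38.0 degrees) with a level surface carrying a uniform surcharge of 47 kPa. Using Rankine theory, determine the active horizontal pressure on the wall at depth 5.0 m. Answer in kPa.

29.3 kPa

K_a = (1 − sin φ)/(1 + sin φ) = 0.2379.
σ_v = γz + q = 15.2 × 5.0 + 47 = 123.0 kPa.
σ_h = K_a σ_v = 0.2379 × 123.0 = 29.26 kPa.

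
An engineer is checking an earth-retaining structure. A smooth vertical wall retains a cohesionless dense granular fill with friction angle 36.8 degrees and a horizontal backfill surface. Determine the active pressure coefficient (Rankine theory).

0.251

K_a = tan²(45° − φ/2) = tan²(26.60°) = 0.2508.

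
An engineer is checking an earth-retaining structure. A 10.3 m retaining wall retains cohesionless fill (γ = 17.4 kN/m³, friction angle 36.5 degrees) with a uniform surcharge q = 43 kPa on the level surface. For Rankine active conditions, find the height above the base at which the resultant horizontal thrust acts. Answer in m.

K_a = 0.2541.
Triangular part P₁ = ½K_aγH² = 234.5 at H/3 = 3.433 m; rectangular part P₂ = K_a q H = 112.5 at H/2 = 5.150 m.
ȳ = (P₁·3.433 + P₂·5.150)/(P₁+P₂) = 3.990 m.

3.99 m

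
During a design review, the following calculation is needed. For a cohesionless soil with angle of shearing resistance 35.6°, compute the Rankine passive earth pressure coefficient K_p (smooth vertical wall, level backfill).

3.79

K_p = (1 + sin φ)/(1 − sin φ) = tan²(45° + 35.6°/2) = 3.786.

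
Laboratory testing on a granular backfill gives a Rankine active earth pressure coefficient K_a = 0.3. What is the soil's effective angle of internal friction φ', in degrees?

32.6°

K_a = tan²(45° − φ/2) ⇒ 45° − φ/2 = arctan(√0.3) = 28.71°.
φ = 2(45° − 28.71°) = 32.58°.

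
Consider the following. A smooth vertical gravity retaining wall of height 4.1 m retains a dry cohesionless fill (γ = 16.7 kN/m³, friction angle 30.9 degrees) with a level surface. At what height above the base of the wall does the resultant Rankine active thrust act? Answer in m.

K_a = 0.3214.
The pressure distribution is triangular, so the resultant acts at H/3 above the base = 4.1/3 = 1.367 m.

1.37 m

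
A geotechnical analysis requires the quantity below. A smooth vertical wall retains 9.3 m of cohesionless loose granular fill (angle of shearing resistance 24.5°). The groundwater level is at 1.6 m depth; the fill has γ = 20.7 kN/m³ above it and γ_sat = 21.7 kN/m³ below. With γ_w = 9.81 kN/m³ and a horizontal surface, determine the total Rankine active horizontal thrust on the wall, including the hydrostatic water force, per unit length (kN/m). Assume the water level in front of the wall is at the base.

553 kN/m

K_a = tan²(45° − φ/2) = 0.4137.
γ' = 21.7 − 9.81 = 11.89 kN/m³. Depth below WT = 7.7 m.
σ'_h at WT = K_a γ d_w = 13.70 kPa; at base = 13.70 + K_a γ' × 7.7 = 51.58 kPa.
P₁ (0–1.6 m) = ½×13.70×1.6 = 10.96. P₂ (1.6–9.3 m) = ½(13.70+51.58)×7.7 = 251.3.
P_w = ½ γ_w h₂² = 0.5×9.81×7.7² = 290.8. Total = 10.96+251.3+290.8 = 553.1 kN/m.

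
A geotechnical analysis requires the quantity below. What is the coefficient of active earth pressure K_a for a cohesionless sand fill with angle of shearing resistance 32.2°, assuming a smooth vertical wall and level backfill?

K_a = tan²(45° − φ/2) = tan²(28.90°) = 0.3047.

0.305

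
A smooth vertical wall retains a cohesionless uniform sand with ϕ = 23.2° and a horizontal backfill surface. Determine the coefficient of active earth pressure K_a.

0.435

K_a = tan²(45° − φ/2) = tan²(33.40°) = 0.4348.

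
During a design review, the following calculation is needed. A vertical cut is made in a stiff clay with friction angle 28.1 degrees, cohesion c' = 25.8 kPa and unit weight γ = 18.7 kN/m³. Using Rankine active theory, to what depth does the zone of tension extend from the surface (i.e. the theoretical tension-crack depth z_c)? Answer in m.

4.60 m

K_a = tan²(45° − 28.1°/2) = 0.3596; √K_a = 0.5997.
The active pressure is zero where K_a γ z = 2c√K_a, so z_c = 2c/(γ√K_a) = 2×25.8/(18.7×0.5997) = 4.601 m.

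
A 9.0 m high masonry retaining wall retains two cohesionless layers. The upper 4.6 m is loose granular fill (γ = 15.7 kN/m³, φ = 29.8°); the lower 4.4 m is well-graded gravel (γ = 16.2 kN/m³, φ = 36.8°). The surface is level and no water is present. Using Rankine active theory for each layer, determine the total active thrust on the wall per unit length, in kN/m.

K_a1 = tan²(45°−29.8°/2) = 0.3360; K_a2 = tan²(45°−36.8°/2) = 0.2508.
Layer 1: σ at base = K_a1 γ₁ h₁ = 24.27 kPa; P₁ = ½×24.27×4.6 = 55.82.
Layer 2: σ_v at top = γ₁h₁ = 72.22; σ_h top = K_a2×72.22 = 18.11; σ_h base = K_a2×(72.22+16.2×4.4) = 35.98.
P₂ = ½(18.11+35.98)×4.4 = 119.0. Total P_a = 55.82+119.0 = 174.8 kN/m.

175 kN/m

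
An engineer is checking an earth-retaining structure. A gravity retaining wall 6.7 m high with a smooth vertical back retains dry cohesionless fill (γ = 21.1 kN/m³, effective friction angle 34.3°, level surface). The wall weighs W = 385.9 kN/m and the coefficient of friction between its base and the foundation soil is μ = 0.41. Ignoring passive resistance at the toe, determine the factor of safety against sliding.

1.20

K_a = tan²(45° − 34.3°/2) = 0.2792.
P_a = ½K_aγH² = 0.5×0.2792×21.1×6.7² = 132.2 kN/m, acting at H/3 = 2.233 m above the base.
FS_sliding = μW / P_a = 0.41×385.9 / 132.2 = 1.197.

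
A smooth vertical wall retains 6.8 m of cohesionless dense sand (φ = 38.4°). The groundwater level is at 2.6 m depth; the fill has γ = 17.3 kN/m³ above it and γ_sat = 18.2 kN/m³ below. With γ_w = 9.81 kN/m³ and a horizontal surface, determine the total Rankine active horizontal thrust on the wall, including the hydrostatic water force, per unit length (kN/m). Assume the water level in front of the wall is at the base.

K_a = tan²(45° − φ/2) = 0.2337.
γ' = 18.2 − 9.81 = 8.390 kN/m³. Depth below WT = 4.2 m.
σ'_h at WT = K_a γ d_w = 10.51 kPa; at base = 10.51 + K_a γ' × 4.2 = 18.75 kPa.
P₁ (0–2.6 m) = ½×10.51×2.6 = 13.67. P₂ (2.6–6.8 m) = ½(10.51+18.75)×4.2 = 61.44.
P_w = ½ γ_w h₂² = 0.5×9.81×4.2² = 86.52. Total = 13.67+61.44+86.52 = 161.6 kN/m.

162 kN/m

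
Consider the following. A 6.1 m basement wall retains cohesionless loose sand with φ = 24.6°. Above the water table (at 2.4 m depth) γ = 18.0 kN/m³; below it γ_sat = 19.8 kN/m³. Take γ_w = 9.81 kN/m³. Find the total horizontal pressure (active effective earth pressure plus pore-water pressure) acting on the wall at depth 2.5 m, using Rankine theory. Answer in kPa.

19.2 kPa

K_a = (1 − sin φ)/(1 + sin φ) = 0.4121.
γ' = 19.8 − 9.81 = 9.990 kN/m³.
Effective vertical stress at 2.5 m: σ'_v = 18.0×2.4 + 9.990×0.100 = 44.20 kPa.
σ'_h = K_a σ'_v = 0.4121 × 44.20 = 18.22 kPa; u = γ_w × 0.100 = 0.9810 kPa.
Total σ_h = 18.22 + 0.9810 = 19.20 kPa.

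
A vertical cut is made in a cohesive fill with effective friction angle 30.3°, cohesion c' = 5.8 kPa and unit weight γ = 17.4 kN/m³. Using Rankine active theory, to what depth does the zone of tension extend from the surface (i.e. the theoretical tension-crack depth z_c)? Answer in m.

1.16 m

K_a = tan²(45° − 30.3°/2) = 0.3293; √K_a = 0.5739.
The active pressure is zero where K_a γ z = 2c√K_a, so z_c = 2c/(γ√K_a) = 2×5.8/(17.4×0.5739) = 1.162 m.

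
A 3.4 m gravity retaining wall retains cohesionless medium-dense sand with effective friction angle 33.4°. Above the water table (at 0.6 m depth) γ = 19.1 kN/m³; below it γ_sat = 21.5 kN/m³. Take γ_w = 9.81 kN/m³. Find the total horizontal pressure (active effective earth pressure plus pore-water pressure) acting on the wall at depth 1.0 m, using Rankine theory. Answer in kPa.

K_a = (1 − sin φ)/(1 + sin φ) = 0.2899.
γ' = 21.5 − 9.81 = 11.69 kN/m³.
Effective vertical stress at 1.0 m: σ'_v = 19.1×0.6 + 11.69×0.400 = 16.14 kPa.
σ'_h = K_a σ'_v = 0.2899 × 16.14 = 4.678 kPa; u = γ_w × 0.400 = 3.924 kPa.
Total σ_h = 4.678 + 3.924 = 8.602 kPa.

8.60 kPa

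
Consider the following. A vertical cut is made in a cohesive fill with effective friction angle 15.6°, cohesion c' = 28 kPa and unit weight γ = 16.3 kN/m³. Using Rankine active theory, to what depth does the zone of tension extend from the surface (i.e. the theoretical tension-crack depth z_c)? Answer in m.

K_a = tan²(45° − 15.6°/2) = 0.5761; √K_a = 0.7590.
The active pressure is zero where K_a γ z = 2c√K_a, so z_c = 2c/(γ√K_a) = 2×28/(16.3×0.7590) = 4.526 m.

4.53 m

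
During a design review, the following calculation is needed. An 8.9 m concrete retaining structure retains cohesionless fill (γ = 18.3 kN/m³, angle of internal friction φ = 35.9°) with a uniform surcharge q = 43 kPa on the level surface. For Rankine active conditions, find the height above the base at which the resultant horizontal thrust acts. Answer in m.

K_a = 0.2607.
Triangular part P₁ = ½K_aγH² = 189.0 at H/3 = 2.967 m; rectangular part P₂ = K_a q H = 99.78 at H/2 = 4.450 m.
ȳ = (P₁·2.967 + P₂·4.450)/(P₁+P₂) = 3.479 m.

3.48 m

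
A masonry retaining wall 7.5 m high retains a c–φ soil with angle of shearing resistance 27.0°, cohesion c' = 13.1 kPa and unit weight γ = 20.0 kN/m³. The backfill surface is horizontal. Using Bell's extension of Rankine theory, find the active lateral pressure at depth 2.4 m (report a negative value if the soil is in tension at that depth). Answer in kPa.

1.97 kPa

K_a = (1 − sin φ)/(1 + sin φ) = 0.3755.
σ_a = K_a γ z − 2c√K_a = 0.3755×20.0×2.4 − 2×13.1×0.6128 = 1.970 kPa.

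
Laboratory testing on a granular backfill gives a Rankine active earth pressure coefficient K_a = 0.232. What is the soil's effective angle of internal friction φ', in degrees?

K_a = tan²(45° − φ/2) ⇒ 45° − φ/2 = arctan(√0.232) = 25.72°.
φ = 2(45° − 25.72°) = 38.56°.

38.6°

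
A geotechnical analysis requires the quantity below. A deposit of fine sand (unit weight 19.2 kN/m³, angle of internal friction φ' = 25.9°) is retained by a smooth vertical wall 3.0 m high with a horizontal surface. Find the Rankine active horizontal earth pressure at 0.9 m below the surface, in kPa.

K_a = (1 − sin φ)/(1 + sin φ) = 0.3920.
σ_h = K_a γ z = 0.3920 × 19.2 × 0.9 = 6.773 kPa.

6.77 kPa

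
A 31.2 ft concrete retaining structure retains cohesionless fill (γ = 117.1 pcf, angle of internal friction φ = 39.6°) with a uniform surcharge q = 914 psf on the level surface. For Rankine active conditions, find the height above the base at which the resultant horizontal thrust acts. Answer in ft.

12.1 ft

K_a = 0.2214.
Triangular part P₁ = ½K_aγH² = 12620 at H/3 = 10.40 ft; rectangular part P₂ = K_a q H = 6314 at H/2 = 15.60 ft.
ȳ = (P₁·10.40 + P₂·15.60)/(P₁+P₂) = 12.13 ft.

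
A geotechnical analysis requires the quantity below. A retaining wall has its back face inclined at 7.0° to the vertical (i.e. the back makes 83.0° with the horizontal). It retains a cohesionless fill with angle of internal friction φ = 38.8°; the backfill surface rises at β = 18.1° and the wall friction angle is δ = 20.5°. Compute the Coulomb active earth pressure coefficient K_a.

K_a = sin²(α+φ) / [sin²α · sin(α−δ) · (1 + √{sin(φ+δ)sin(φ−β) / (sin(α−δ)sin(α+β))})²].
With α = 83.0°, φ = 38.8°, δ = 20.5°, β = 18.1°: K_a = 0.3266.

0.327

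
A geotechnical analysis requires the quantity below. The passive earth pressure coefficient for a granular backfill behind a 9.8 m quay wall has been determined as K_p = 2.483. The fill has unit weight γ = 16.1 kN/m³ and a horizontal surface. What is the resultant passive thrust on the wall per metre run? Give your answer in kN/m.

1920 kN/m

P = ½ K_p γ H² = 0.5 × 2.483 × 16.1 × 9.8² = 1920 kN/m.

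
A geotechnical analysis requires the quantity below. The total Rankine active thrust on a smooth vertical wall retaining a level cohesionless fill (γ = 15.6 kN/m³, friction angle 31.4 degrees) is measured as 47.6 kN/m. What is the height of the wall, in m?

K_a = 0.3149. P_a = ½ K_a γ H² ⇒ H = √(2P_a/(K_a γ)).
H = √(2×47.6/(0.3149×15.6)) = 4.402 m.

4.40 m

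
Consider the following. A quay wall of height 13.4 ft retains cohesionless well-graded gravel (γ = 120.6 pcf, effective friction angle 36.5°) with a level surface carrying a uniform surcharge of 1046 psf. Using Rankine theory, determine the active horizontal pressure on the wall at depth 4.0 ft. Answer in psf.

K_a = (1 − sin φ)/(1 + sin φ) = 0.2541.
σ_v = γz + q = 120.6 × 4.0 + 1046 = 1528 psf.
σ_h = K_a σ_v = 0.2541 × 1528 = 388.3 psf.

388 psf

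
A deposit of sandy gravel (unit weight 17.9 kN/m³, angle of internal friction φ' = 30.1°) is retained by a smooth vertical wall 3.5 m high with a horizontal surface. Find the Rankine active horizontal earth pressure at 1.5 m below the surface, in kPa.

K_a = (1 − sin φ)/(1 + sin φ) = 0.3320.
σ_h = K_a γ z = 0.3320 × 17.9 × 1.5 = 8.914 kPa.

8.91 kPa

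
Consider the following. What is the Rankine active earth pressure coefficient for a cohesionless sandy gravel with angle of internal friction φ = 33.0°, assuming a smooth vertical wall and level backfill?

0.295

K_a = (1 − sin φ)/(1 + sin φ) = (1 − sin 33.0°)/(1 + sin 33.0°) = 0.2948.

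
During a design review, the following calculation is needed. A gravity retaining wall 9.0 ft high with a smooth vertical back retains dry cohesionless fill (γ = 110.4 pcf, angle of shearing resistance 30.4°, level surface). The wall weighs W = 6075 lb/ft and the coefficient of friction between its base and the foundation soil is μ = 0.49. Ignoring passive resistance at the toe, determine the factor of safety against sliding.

K_a = tan²(45° − 30.4°/2) = 0.3280.
P_a = ½K_aγH² = 0.5×0.3280×110.4×9.0² = 1467 lb/ft, acting at H/3 = 3.000 ft above the base.
FS_sliding = μW / P_a = 0.49×6075 / 1467 = 2.030.

2.03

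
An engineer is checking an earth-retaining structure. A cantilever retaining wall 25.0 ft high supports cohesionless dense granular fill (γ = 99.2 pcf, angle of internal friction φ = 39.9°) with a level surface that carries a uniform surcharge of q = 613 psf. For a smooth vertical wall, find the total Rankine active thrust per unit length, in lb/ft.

K_a = tan²(45° − φ/2) = 0.2184.
Soil triangle: ½ K_a γ H² = 0.5×0.2184×99.2×25.0² = 6771 lb/ft.
Surcharge rectangle: K_a q H = 0.2184×613×25.0 = 3348 lb/ft.
Total = 6771 + 3348 = 10120 lb/ft.

10100 lb/ft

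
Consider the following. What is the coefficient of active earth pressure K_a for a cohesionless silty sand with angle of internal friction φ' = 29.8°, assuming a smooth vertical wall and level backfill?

K_a = tan²(45° − φ/2) = tan²(30.10°) = 0.3360.

0.336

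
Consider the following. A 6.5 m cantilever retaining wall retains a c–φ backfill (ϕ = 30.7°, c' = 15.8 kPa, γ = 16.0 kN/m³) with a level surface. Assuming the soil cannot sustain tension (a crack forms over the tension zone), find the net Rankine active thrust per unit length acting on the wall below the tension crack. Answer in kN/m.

K_a = 0.3240; √K_a = 0.5692.
Tension-crack depth z_c = 2c/(γ√K_a) = 2×15.8/(16.0×0.5692) = 3.470 m.
σ_a at base = K_a γ H − 2c√K_a = 0.3240×16.0×6.5 − 2×15.8×0.5692 = 15.71 kPa.
P_a = ½ × 15.71 × (H − z_c) = 0.5×15.71×3.030 = 23.81 kN/m.

23.8 kN/m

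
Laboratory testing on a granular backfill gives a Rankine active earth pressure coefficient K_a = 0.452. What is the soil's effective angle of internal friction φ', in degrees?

22.2°

K_a = tan²(45° − φ/2) ⇒ 45° − φ/2 = arctan(√0.452) = 33.91°.
φ = 2(45° − 33.91°) = 22.17°.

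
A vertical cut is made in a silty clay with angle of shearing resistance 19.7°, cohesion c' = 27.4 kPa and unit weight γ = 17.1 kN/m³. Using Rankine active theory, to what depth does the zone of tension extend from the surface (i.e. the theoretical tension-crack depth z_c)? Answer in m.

4.55 m

K_a = tan²(45° − 19.7°/2) = 0.4958; √K_a = 0.7041.
The active pressure is zero where K_a γ z = 2c√K_a, so z_c = 2c/(γ√K_a) = 2×27.4/(17.1×0.7041) = 4.551 m.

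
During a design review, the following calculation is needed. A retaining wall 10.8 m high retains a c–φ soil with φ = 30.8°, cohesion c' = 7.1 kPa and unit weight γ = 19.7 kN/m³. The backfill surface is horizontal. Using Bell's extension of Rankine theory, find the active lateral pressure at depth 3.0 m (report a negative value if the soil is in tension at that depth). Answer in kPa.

K_a = (1 − sin φ)/(1 + sin φ) = 0.3227.
σ_a = K_a γ z − 2c√K_a = 0.3227×19.7×3.0 − 2×7.1×0.5681 = 11.01 kPa.

11.0 kPa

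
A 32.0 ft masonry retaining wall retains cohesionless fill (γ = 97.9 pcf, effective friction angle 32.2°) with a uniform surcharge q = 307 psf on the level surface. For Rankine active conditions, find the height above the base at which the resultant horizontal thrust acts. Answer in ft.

11.5 ft

K_a = 0.3047.
Triangular part P₁ = ½K_aγH² = 15270 at H/3 = 10.67 ft; rectangular part P₂ = K_a q H = 2994 at H/2 = 16.00 ft.
ȳ = (P₁·10.67 + P₂·16.00)/(P₁+P₂) = 11.54 ft.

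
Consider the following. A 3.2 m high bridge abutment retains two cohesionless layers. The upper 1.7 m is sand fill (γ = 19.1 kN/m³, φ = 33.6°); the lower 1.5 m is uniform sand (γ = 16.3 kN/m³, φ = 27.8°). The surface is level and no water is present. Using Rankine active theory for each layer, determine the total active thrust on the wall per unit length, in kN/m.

K_a1 = tan²(45°−33.6°/2) = 0.2875; K_a2 = tan²(45°−27.8°/2) = 0.3639.
Layer 1: σ at base = K_a1 γ₁ h₁ = 9.335 kPa; P₁ = ½×9.335×1.7 = 7.935.
Layer 2: σ_v at top = γ₁h₁ = 32.47; σ_h top = K_a2×32.47 = 11.82; σ_h base = K_a2×(32.47+16.3×1.5) = 20.71.
P₂ = ½(11.82+20.71)×1.5 = 24.40. Total P_a = 7.935+24.40 = 32.33 kN/m.

32.3 kN/m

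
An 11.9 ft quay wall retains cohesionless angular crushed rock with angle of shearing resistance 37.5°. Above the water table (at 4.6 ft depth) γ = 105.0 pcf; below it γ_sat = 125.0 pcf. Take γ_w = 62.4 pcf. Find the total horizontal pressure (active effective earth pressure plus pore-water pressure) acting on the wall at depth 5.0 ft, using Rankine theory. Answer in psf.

149 psf

K_a = (1 − sin φ)/(1 + sin φ) = 0.2432.
γ' = 125.0 − 62.4 = 62.60 pcf.
Effective vertical stress at 5.0 ft: σ'_v = 105.0×4.6 + 62.60×0.400 = 508.0 psf.
σ'_h = K_a σ'_v = 0.2432 × 508.0 = 123.6 psf; u = γ_w × 0.400 = 24.96 psf.
Total σ_h = 123.6 + 24.96 = 148.5 psf.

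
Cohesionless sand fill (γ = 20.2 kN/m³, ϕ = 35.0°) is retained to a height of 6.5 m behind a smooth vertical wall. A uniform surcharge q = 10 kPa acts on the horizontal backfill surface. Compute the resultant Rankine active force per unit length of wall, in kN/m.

K_a = tan²(45° − φ/2) = 0.2710.
Soil triangle: ½ K_a γ H² = 0.5×0.2710×20.2×6.5² = 115.6 kN/m.
Surcharge rectangle: K_a q H = 0.2710×10×6.5 = 17.61 kN/m.
Total = 115.6 + 17.61 = 133.3 kN/m.

133 kN/m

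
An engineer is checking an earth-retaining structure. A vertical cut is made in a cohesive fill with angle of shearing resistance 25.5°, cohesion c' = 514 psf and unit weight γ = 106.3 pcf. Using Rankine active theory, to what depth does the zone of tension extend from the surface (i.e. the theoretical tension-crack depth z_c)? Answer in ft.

15.3 ft

K_a = tan²(45° − 25.5°/2) = 0.3981; √K_a = 0.6310.
The active pressure is zero where K_a γ z = 2c√K_a, so z_c = 2c/(γ√K_a) = 2×514/(106.3×0.6310) = 15.33 ft.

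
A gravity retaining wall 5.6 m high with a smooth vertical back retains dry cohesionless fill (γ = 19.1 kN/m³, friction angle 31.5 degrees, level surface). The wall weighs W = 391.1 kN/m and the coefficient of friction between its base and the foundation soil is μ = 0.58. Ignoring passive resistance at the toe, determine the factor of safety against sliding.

2.42

K_a = tan²(45° − 31.5°/2) = 0.3136.
P_a = ½K_aγH² = 0.5×0.3136×19.1×5.6² = 93.93 kN/m, acting at H/3 = 1.867 m above the base.
FS_sliding = μW / P_a = 0.58×391.1 / 93.93 = 2.415.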